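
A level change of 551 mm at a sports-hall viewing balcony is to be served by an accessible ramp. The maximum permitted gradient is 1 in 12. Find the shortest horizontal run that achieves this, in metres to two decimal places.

At 1:12 the run is 12 × 551 = 6612 mm.
6612 mm = 6.61 m.

6.61 m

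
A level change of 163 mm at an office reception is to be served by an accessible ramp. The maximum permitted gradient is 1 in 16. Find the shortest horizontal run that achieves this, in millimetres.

2608 mm

Run = rise × 16 = 163 × 16 = 2608 mm.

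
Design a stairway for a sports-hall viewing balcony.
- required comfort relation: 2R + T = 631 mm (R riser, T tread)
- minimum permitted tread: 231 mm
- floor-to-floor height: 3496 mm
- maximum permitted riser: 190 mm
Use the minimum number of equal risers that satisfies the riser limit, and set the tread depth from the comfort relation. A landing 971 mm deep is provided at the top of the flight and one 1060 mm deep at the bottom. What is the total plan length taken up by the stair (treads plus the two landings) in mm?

6765 mm

3496 / 190 = 18.400 → round up to 19 risers.
Riser R = 3496 / 19 = 184 mm, within the 190 mm limit.
Tread T = 631 − 2 × 184 = 263 mm (≥ 231 mm).
Treads = 19 − 1 = 18; going = 18 × 263 = 4734 mm.
Enclosure = 4734 + 971 + 1060 = 6765 mm.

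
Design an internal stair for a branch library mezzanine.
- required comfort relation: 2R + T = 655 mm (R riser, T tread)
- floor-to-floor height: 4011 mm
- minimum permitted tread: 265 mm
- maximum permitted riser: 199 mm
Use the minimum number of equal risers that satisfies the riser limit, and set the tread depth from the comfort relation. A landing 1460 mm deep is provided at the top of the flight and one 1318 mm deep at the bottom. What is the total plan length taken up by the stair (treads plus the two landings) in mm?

At most 199 each: 4011/199 = 20.16, giving 21 risers.
R = 4011 ÷ 21 = 191 mm.
Tread T = 655 − 2 × 191 = 273 mm (≥ 265 mm).
21 risers give 20 treads; going = 20 × 273 = 5460 mm.
Add landings: 5460 + 1460 + 1318 = 8238 mm.

8238 mm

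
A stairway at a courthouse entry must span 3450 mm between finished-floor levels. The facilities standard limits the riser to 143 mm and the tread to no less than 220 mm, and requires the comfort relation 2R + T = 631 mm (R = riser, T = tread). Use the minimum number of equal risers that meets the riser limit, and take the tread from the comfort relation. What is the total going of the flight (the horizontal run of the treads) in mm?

8520 mm

⌈3450/143⌉ = 25 risers.
R = 3450 ÷ 25 = 138 mm.
T = 631 − 2·138 = 355 mm, which satisfies the 220 mm minimum.
25 risers give 24 treads; going = 24 × 355 = 8520 mm.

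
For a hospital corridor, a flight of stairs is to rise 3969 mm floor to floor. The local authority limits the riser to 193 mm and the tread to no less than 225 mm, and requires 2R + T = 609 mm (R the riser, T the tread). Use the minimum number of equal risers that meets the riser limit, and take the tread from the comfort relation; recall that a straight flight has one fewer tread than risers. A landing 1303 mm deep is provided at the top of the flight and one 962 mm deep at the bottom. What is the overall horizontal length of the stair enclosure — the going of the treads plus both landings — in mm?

At most 193 each: 3969/193 = 20.56, giving 21 risers.
Each riser is 3969/21 = 189 mm (≤ 193 mm).
T = 609 − 2·189 = 231 mm, which satisfies the 225 mm minimum.
Treads = 21 − 1 = 20; going = 20 × 231 = 4620 mm.
Enclosure = 4620 + 1303 + 962 = 6885 mm.

6885 mm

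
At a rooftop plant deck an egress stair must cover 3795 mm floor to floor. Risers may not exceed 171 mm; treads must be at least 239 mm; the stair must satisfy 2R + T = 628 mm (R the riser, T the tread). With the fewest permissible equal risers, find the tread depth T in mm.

298 mm

3795 / 171 = 22.19, so 23 risers are needed.
Riser R = 3795 / 23 = 165 mm, within the 171 mm limit.
T = 628 − 2·165 = 298 mm, which satisfies the 239 mm minimum.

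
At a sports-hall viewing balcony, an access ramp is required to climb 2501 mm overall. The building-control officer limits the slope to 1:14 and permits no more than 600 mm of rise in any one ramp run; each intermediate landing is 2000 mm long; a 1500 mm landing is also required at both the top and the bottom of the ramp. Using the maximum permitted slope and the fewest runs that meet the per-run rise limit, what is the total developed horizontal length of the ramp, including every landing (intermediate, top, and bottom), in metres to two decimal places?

46.01 m

2501 / 600 = 4.17, so 5 ramp runs are needed. That means 4 intermediate landings.
Horizontal run for 2501 mm of rise at 1:14 is 2501 × 14 = 35014 mm.
4 intermediate landings contribute 4 × 2000 = 8000 mm.
Top and bottom landings: 2 × 1500 = 3000 mm.
Total = 35014 + 8000 + 3000 = 46014 mm.
= 46.01 m.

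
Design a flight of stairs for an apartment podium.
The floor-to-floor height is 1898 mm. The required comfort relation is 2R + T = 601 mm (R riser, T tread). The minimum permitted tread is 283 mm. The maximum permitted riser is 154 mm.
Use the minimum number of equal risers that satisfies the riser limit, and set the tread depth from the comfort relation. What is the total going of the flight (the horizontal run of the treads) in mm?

3708 mm

1898 / 154 = 12.325 → round up to 13 risers.
Each riser is 1898/13 = 146 mm (≤ 154 mm).
Tread T = 601 − 2 × 146 = 309 mm (≥ 283 mm).
Going = (13 − 1) × 309 = 3708 mm.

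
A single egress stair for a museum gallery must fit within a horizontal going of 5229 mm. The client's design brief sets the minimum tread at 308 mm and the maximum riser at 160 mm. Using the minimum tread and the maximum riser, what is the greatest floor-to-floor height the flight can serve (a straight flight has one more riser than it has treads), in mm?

2720 mm

Treads that fit: ⌊5229 / 308⌋ = 16.
Risers = treads + 1 = 17.
Maximum height = 17 × 160 = 2720 mm.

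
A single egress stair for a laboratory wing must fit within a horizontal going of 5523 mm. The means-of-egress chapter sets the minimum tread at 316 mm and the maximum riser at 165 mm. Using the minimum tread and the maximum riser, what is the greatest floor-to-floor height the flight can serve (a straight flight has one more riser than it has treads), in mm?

5523 / 316 = 17.48, so 17 treads fit.
Risers = treads + 1 = 18.
Maximum height = 18 × 165 = 2970 mm.

2970 mm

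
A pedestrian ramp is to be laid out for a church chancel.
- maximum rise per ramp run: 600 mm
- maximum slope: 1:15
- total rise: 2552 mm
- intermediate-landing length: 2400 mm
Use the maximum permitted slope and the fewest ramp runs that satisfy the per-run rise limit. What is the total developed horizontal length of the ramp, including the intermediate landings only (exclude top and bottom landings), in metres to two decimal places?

⌈2552/600⌉ = 5 ramp runs. That means 4 intermediate landings.
Ramp run (horizontal) at 1:15: 2552 × 15 = 38280 mm.
Intermediate landings: 4 × 2400 = 9600 mm.
Developed length = 38280 + 9600 = 47880 mm.
= 47.88 m.

47.88 m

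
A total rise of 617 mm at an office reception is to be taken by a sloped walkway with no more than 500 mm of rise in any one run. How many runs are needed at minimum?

617 / 500 = 1.234 → round up to 2 ramp runs.

2 runs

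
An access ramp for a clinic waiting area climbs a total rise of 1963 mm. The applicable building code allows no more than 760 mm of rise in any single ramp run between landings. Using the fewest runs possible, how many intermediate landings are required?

⌈1963/760⌉ = 3 ramp runs.
3 runs are separated by 2 intermediate landings.

2 intermediate landings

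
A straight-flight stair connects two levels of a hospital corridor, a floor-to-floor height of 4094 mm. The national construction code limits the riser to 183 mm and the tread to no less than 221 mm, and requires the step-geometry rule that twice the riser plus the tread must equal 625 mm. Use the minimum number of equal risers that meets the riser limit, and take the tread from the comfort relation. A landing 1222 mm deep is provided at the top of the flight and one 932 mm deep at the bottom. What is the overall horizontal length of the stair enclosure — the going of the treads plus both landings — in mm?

8072 mm

⌈4094/183⌉ = 23 risers.
Each riser is 4094/23 = 178 mm (≤ 183 mm).
Tread T = 625 − 2 × 178 = 269 mm (≥ 221 mm).
Going = (23 − 1) × 269 = 5918 mm.
Add landings: 5918 + 1222 + 932 = 8072 mm.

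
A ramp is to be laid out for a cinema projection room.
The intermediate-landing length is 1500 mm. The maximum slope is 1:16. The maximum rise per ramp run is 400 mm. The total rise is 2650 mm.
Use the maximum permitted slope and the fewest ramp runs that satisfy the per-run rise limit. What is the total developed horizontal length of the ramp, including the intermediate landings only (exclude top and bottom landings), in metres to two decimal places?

⌈2650/400⌉ = 7 ramp runs. That means 6 intermediate landings.
Ramp run (horizontal) at 1:16: 2650 × 16 = 42400 mm.
6 intermediate landings contribute 6 × 1500 = 9000 mm.
Total developed length = 42400 + 9000 = 51400 mm.
= 51.40 m.

51.40 m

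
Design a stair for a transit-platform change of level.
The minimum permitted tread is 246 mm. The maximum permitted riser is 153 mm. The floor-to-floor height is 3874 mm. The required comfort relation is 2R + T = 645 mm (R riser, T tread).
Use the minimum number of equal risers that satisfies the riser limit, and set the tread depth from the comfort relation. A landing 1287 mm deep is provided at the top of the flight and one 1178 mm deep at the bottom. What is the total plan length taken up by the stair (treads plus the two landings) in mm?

At most 153 each: 3874/153 = 25.32, giving 26 risers.
Riser R = 3874 / 26 = 149 mm, within the 153 mm limit.
Tread T = 645 − 2 × 149 = 347 mm (≥ 246 mm).
Treads = 26 − 1 = 25; going = 25 × 347 = 8675 mm.
Add landings: 8675 + 1287 + 1178 = 11140 mm.

11140 mm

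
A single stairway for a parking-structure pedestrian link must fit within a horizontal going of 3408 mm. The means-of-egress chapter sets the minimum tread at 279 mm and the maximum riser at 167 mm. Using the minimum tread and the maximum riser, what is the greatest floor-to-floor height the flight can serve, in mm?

2171 mm

Treads that fit: ⌊3408 / 279⌋ = 12.
Risers = treads + 1 = 13.
Maximum height = 13 × 167 = 2171 mm.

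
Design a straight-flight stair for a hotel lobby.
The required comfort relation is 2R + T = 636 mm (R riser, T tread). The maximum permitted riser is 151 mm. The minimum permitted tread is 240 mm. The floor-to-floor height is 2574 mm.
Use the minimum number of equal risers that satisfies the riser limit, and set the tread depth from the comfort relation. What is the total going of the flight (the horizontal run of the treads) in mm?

⌈2574/151⌉ = 18 risers.
R = 2574 ÷ 18 = 143 mm.
Tread T = 636 − 2 × 143 = 350 mm (≥ 240 mm).
18 risers give 17 treads; going = 17 × 350 = 5950 mm.

5950 mm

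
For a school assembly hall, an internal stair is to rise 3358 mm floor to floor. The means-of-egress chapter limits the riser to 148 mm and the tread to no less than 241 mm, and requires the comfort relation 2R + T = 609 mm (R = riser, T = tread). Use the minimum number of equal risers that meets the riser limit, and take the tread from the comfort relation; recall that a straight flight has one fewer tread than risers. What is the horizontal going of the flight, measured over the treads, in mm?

3358 / 148 = 22.689 → round up to 23 risers.
R = 3358 ÷ 23 = 146 mm.
From 2R + T = 609: T = 609 − 292 = 317 mm.
Treads = 23 − 1 = 22; going = 22 × 317 = 6974 mm.

6974 mm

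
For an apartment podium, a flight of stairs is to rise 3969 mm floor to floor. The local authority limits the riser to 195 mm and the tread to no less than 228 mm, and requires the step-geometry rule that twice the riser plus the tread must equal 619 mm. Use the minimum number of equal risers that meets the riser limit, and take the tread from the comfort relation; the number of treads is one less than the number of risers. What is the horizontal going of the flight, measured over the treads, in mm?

4820 mm

At most 195 each: 3969/195 = 20.35, giving 21 risers.
Each riser is 3969/21 = 189 mm (≤ 195 mm).
T = 619 − 2·189 = 241 mm, which satisfies the 228 mm minimum.
Treads = 21 − 1 = 20; going = 20 × 241 = 4820 mm.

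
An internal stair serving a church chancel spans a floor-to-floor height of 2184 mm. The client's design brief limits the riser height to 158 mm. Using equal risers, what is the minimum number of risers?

14 risers

2184 / 158 = 13.823 → round up to 14 risers.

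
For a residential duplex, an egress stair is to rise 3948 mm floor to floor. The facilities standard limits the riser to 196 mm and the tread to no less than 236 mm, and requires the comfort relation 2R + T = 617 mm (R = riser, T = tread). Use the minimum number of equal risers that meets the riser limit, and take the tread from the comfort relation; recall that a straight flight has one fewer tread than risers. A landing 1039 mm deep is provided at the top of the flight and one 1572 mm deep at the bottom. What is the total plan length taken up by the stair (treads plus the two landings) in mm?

3948 / 196 = 20.143 → round up to 21 risers.
Riser R = 3948 / 21 = 188 mm, within the 196 mm limit.
T = 617 − 2·188 = 241 mm, which satisfies the 236 mm minimum.
Treads = 21 − 1 = 20; going = 20 × 241 = 4820 mm.
Enclosure = 4820 + 1039 + 1572 = 7431 mm.

7431 mm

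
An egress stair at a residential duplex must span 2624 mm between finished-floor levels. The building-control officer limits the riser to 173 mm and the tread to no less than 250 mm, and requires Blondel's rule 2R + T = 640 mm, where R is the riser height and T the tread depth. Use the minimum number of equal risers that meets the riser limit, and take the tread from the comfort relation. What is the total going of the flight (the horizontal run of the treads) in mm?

2624 / 173 = 15.168 → round up to 16 risers.
Riser R = 2624 / 16 = 164 mm, within the 173 mm limit.
T = 640 − 2·164 = 312 mm, which satisfies the 250 mm minimum.
Treads = 16 − 1 = 15; going = 15 × 312 = 4680 mm.

4680 mm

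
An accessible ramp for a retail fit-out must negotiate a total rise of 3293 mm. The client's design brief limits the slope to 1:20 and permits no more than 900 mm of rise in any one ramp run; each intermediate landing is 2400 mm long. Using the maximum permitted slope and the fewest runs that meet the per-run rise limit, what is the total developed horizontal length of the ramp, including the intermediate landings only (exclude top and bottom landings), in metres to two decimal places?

73.06 m

At most 900 each: 3293/900 = 3.66, giving 4 ramp runs. That means 3 intermediate landings.
Ramp run (horizontal) at 1:20: 3293 × 20 = 65860 mm.
3 intermediate landings contribute 3 × 2400 = 7200 mm.
Total developed length = 65860 + 7200 = 73060 mm.
= 73.06 m.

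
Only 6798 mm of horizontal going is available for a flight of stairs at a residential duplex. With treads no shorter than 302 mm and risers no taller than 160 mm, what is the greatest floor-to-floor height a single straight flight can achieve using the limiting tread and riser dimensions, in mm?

3680 mm

6798 / 302 = 22.51, so 22 treads fit.
Risers = treads + 1 = 23.
Maximum height = 23 × 160 = 3680 mm.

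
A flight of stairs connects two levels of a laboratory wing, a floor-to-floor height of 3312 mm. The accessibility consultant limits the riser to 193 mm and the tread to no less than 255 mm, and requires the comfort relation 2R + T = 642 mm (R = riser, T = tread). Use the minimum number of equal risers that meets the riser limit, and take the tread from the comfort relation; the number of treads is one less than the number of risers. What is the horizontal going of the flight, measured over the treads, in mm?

3312 / 193 = 17.16, so 18 risers are needed.
R = 3312 ÷ 18 = 184 mm.
From 2R + T = 642: T = 642 − 368 = 274 mm.
Going = (18 − 1) × 274 = 4658 mm.

4658 mm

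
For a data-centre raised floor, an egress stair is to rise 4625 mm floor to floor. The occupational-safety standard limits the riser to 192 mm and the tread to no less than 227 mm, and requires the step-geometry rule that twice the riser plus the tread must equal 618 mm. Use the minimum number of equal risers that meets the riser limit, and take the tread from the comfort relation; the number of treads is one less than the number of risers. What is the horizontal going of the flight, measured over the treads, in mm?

⌈4625/192⌉ = 25 risers.
Each riser is 4625/25 = 185 mm (≤ 192 mm).
T = 618 − 2·185 = 248 mm, which satisfies the 227 mm minimum.
Going = (25 − 1) × 248 = 5952 mm.

5952 mm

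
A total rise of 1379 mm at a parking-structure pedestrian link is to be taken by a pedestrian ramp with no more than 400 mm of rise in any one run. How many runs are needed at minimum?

4 runs

At most 400 each: 1379/400 = 3.45, giving 4 ramp runs.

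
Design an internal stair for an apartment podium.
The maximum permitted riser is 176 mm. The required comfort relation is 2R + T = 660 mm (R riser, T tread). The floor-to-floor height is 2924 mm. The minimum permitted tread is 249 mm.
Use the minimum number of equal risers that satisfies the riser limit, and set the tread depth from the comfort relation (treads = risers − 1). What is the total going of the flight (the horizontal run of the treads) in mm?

⌈2924/176⌉ = 17 risers.
Riser R = 2924 / 17 = 172 mm, within the 176 mm limit.
T = 660 − 2·172 = 316 mm, which satisfies the 249 mm minimum.
17 risers give 16 treads; going = 16 × 316 = 5056 mm.

5056 mm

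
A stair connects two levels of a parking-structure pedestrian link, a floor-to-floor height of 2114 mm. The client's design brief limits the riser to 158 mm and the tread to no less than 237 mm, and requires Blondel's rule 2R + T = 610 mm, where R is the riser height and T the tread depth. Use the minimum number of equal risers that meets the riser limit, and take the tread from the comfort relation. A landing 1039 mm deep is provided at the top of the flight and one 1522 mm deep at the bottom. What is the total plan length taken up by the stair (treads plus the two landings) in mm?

⌈2114/158⌉ = 14 risers.
Riser R = 2114 / 14 = 151 mm, within the 158 mm limit.
Tread T = 610 − 2 × 151 = 308 mm (≥ 237 mm).
Going = (14 − 1) × 308 = 4004 mm.
Enclosure = 4004 + 1039 + 1522 = 6565 mm.

6565 mm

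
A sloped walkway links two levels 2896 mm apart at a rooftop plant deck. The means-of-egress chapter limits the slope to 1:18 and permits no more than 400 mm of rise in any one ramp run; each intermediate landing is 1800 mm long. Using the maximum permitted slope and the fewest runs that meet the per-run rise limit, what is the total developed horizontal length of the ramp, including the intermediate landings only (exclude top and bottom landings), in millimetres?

At most 400 each: 2896/400 = 7.24, giving 8 ramp runs. That means 7 intermediate landings.
Horizontal run for 2896 mm of rise at 1:18 is 2896 × 18 = 52128 mm.
7 intermediate landings contribute 7 × 1800 = 12600 mm.
Total developed length = 52128 + 12600 = 64728 mm.

64728 mm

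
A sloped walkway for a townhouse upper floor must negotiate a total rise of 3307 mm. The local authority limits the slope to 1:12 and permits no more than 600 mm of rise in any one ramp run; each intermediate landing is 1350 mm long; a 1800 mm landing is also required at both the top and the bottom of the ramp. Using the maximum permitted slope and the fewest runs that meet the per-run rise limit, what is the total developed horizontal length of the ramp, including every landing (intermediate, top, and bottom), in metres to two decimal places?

50.03 m

3307 / 600 = 5.512 → round up to 6 ramp runs. That means 5 intermediate landings.
Horizontal run for 3307 mm of rise at 1:12 is 3307 × 12 = 39684 mm.
Intermediate landings: 5 × 1350 = 6750 mm.
Top and bottom landings: 2 × 1800 = 3600 mm.
Total = 39684 + 6750 + 3600 = 50034 mm.
= 50.03 m.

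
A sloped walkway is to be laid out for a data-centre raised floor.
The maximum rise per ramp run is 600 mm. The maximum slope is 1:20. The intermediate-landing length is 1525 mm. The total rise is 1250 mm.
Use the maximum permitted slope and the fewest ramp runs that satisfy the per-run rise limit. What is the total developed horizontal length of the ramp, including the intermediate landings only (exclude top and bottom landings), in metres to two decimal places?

28.05 m

1250 / 600 = 2.08, so 3 ramp runs are needed. That means 2 intermediate landings.
Ramp run (horizontal) at 1:20: 1250 × 20 = 25000 mm.
Intermediate landings: 2 × 1525 = 3050 mm.
Total developed length = 25000 + 3050 = 28050 mm.
= 28.05 m.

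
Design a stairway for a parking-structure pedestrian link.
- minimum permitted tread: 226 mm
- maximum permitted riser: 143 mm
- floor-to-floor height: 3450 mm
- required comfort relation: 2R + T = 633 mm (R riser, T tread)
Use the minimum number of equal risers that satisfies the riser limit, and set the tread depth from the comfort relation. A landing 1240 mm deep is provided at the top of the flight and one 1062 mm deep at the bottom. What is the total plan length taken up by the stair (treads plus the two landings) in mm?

⌈3450/143⌉ = 25 risers.
Each riser is 3450/25 = 138 mm (≤ 143 mm).
T = 633 − 2·138 = 357 mm, which satisfies the 226 mm minimum.
Going = (25 − 1) × 357 = 8568 mm.
Add landings: 8568 + 1240 + 1062 = 10870 mm.

10870 mm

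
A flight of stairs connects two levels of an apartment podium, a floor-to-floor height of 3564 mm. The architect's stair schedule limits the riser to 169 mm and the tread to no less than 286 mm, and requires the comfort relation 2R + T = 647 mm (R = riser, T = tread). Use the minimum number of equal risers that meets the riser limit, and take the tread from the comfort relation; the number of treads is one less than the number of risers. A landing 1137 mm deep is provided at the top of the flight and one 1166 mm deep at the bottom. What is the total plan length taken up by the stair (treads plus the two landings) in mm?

9086 mm

⌈3564/169⌉ = 22 risers.
Riser R = 3564 / 22 = 162 mm, within the 169 mm limit.
T = 647 − 2·162 = 323 mm, which satisfies the 286 mm minimum.
Treads = 22 − 1 = 21; going = 21 × 323 = 6783 mm.
Add landings: 6783 + 1137 + 1166 = 9086 mm.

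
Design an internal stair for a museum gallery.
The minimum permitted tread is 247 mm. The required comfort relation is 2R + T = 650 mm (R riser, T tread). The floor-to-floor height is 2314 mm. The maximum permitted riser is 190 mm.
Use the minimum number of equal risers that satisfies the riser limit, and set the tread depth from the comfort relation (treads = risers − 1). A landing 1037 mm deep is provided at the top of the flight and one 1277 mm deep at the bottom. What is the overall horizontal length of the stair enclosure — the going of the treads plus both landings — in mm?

2314 / 190 = 12.18, so 13 risers are needed.
Each riser is 2314/13 = 178 mm (≤ 190 mm).
T = 650 − 2·178 = 294 mm, which satisfies the 247 mm minimum.
Treads = 13 − 1 = 12; going = 12 × 294 = 3528 mm.
Add landings: 3528 + 1037 + 1277 = 5842 mm.

5842 mm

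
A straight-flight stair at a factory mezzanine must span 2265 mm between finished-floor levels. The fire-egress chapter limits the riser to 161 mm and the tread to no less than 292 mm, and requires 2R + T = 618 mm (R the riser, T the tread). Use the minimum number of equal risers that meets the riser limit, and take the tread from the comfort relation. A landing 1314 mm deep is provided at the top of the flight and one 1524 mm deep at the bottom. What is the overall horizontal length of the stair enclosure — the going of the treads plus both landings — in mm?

2265 / 161 = 14.07, so 15 risers are needed.
Each riser is 2265/15 = 151 mm (≤ 161 mm).
T = 618 − 2·151 = 316 mm, which satisfies the 292 mm minimum.
15 risers give 14 treads; going = 14 × 316 = 4424 mm.
Enclosure = 4424 + 1314 + 1524 = 7262 mm.

7262 mm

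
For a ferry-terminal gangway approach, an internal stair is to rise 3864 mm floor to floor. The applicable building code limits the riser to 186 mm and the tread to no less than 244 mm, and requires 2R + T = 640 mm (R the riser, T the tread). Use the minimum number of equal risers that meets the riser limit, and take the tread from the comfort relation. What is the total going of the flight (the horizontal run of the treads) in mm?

At most 186 each: 3864/186 = 20.77, giving 21 risers.
Each riser is 3864/21 = 184 mm (≤ 186 mm).
From 2R + T = 640: T = 640 − 368 = 272 mm.
21 risers give 20 treads; going = 20 × 272 = 5440 mm.

5440 mm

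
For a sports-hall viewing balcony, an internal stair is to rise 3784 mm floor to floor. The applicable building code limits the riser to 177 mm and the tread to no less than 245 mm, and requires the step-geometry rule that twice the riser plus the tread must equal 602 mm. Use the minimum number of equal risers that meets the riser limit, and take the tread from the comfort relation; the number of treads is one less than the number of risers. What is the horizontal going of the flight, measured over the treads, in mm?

3784 / 177 = 21.38, so 22 risers are needed.
Each riser is 3784/22 = 172 mm (≤ 177 mm).
T = 602 − 2·172 = 258 mm, which satisfies the 245 mm minimum.
Going = (22 − 1) × 258 = 5418 mm.

5418 mm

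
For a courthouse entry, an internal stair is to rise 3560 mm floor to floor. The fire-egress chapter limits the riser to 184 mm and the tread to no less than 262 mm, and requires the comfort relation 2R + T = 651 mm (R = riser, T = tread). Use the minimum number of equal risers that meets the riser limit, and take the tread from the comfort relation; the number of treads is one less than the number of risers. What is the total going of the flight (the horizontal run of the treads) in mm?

5605 mm

3560 / 184 = 19.348 → round up to 20 risers.
Each riser is 3560/20 = 178 mm (≤ 184 mm).
Tread T = 651 − 2 × 178 = 295 mm (≥ 262 mm).
Treads = 20 − 1 = 19; going = 19 × 295 = 5605 mm.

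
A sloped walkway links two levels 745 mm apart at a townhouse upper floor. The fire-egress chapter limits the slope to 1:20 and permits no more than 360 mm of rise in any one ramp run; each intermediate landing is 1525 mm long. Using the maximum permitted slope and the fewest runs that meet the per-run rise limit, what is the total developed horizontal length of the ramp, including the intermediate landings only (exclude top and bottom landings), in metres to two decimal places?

17.95 m

At most 360 each: 745/360 = 2.07, giving 3 ramp runs. That means 2 intermediate landings.
Horizontal run for 745 mm of rise at 1:20 is 745 × 20 = 14900 mm.
2 intermediate landings contribute 2 × 1525 = 3050 mm.
Developed length = 14900 + 3050 = 17950 mm.
= 17.95 m.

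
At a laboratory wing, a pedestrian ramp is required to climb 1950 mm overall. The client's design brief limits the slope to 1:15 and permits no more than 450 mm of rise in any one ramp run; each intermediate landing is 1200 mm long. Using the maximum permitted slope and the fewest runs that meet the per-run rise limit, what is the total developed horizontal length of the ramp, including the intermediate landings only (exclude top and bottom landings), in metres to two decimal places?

34.05 m

1950 / 450 = 4.33, so 5 ramp runs are needed. That means 4 intermediate landings.
Horizontal run for 1950 mm of rise at 1:15 is 1950 × 15 = 29250 mm.
4 intermediate landings contribute 4 × 1200 = 4800 mm.
Developed length = 29250 + 4800 = 34050 mm.
= 34.05 m.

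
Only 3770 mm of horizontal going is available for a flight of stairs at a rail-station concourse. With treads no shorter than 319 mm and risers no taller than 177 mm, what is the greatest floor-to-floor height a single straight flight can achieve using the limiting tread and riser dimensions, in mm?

2124 mm

Treads that fit: ⌊3770 / 319⌋ = 11.
Risers = treads + 1 = 12.
Maximum height = 12 × 177 = 2124 mm.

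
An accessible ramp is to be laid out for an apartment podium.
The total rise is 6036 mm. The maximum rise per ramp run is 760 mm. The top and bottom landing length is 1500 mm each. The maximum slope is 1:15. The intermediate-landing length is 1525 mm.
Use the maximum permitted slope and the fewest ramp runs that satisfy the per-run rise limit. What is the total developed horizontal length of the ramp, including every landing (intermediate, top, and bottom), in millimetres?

At most 760 each: 6036/760 = 7.94, giving 8 ramp runs. That means 7 intermediate landings.
Ramp run (horizontal) at 1:15: 6036 × 15 = 90540 mm.
7 intermediate landings contribute 7 × 1525 = 10675 mm.
Top and bottom landings: 2 × 1500 = 3000 mm.
Total = 90540 + 10675 + 3000 = 104215 mm.

104215 mm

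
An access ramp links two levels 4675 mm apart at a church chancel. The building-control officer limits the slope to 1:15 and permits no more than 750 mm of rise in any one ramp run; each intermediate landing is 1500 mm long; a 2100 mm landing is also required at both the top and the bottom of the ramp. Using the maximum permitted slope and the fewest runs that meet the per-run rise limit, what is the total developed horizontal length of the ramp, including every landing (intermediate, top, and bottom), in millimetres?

4675 / 750 = 6.23, so 7 ramp runs are needed. That means 6 intermediate landings.
Ramp run (horizontal) at 1:15: 4675 × 15 = 70125 mm.
6 intermediate landings contribute 6 × 1500 = 9000 mm.
Top and bottom landings: 2 × 2100 = 4200 mm.
Total = 70125 + 9000 + 4200 = 83325 mm.

83325 mm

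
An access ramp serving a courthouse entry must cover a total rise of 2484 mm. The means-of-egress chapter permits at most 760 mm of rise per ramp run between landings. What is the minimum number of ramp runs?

⌈2484/760⌉ = 4 ramp runs.

4 runs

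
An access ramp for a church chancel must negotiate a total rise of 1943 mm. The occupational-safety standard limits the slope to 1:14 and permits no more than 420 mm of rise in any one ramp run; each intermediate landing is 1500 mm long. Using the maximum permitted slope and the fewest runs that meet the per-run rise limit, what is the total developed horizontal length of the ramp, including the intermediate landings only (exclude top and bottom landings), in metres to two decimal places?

33.20 m

At most 420 each: 1943/420 = 4.63, giving 5 ramp runs. That means 4 intermediate landings.
Ramp run (horizontal) at 1:14: 1943 × 14 = 27202 mm.
4 intermediate landings contribute 4 × 1500 = 6000 mm.
Developed length = 27202 + 6000 = 33202 mm.
= 33.20 m.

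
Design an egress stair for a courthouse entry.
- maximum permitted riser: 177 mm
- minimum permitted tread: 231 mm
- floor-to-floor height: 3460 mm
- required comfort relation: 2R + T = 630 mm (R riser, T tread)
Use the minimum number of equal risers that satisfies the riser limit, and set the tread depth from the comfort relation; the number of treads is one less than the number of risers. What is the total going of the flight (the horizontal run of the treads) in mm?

3460 / 177 = 19.548 → round up to 20 risers.
Riser R = 3460 / 20 = 173 mm, within the 177 mm limit.
T = 630 − 2·173 = 284 mm, which satisfies the 231 mm minimum.
Going = (20 − 1) × 284 = 5396 mm.

5396 mm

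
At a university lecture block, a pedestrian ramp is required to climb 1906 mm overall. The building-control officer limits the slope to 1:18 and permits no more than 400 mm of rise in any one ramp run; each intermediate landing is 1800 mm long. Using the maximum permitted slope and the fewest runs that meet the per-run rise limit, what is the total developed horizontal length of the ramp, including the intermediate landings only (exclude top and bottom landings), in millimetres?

41508 mm

1906 / 400 = 4.765 → round up to 5 ramp runs. That means 4 intermediate landings.
Horizontal run for 1906 mm of rise at 1:18 is 1906 × 18 = 34308 mm.
4 intermediate landings contribute 4 × 1800 = 7200 mm.
Developed length = 34308 + 7200 = 41508 mm.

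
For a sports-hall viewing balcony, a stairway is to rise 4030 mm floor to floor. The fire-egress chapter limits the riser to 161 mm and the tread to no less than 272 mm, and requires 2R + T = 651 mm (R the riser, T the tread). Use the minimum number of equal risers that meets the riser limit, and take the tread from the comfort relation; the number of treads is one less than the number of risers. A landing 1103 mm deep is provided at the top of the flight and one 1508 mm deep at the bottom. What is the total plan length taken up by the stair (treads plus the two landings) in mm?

At most 161 each: 4030/161 = 25.03, giving 26 risers.
Each riser is 4030/26 = 155 mm (≤ 161 mm).
From 2R + T = 651: T = 651 − 310 = 341 mm.
26 risers give 25 treads; going = 25 × 341 = 8525 mm.
Enclosure = 8525 + 1103 + 1508 = 11136 mm.

11136 mm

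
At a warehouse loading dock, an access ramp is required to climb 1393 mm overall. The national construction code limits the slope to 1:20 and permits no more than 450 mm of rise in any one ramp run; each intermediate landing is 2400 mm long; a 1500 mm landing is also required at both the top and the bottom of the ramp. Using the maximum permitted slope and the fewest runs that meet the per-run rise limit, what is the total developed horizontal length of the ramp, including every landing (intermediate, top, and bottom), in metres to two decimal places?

1393 / 450 = 3.096 → round up to 4 ramp runs. That means 3 intermediate landings.
Horizontal run for 1393 mm of rise at 1:20 is 1393 × 20 = 27860 mm.
3 intermediate landings contribute 3 × 2400 = 7200 mm.
Top and bottom landings: 2 × 1500 = 3000 mm.
Total = 27860 + 7200 + 3000 = 38060 mm.
= 38.06 m.

38.06 m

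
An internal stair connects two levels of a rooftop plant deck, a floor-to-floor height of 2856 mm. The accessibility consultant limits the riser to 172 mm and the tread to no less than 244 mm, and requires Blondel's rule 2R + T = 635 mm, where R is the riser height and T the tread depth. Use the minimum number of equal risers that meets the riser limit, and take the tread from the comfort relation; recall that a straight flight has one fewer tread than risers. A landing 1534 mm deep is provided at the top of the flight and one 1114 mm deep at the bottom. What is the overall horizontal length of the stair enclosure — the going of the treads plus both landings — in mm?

7432 mm

At most 172 each: 2856/172 = 16.60, giving 17 risers.
Riser R = 2856 / 17 = 168 mm, within the 172 mm limit.
T = 635 − 2·168 = 299 mm, which satisfies the 244 mm minimum.
17 risers give 16 treads; going = 16 × 299 = 4784 mm.
Enclosure = 4784 + 1534 + 1114 = 7432 mm.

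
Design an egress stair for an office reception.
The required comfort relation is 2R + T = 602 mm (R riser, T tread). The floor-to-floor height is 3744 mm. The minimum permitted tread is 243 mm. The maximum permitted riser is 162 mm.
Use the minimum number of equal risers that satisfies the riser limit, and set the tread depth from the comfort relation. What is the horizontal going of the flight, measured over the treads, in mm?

3744 / 162 = 23.111 → round up to 24 risers.
R = 3744 ÷ 24 = 156 mm.
Tread T = 602 − 2 × 156 = 290 mm (≥ 243 mm).
Going = (24 − 1) × 290 = 6670 mm.

6670 mm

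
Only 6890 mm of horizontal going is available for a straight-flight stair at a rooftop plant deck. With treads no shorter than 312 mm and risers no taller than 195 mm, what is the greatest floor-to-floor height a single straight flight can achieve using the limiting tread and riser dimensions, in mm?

Treads that fit: ⌊6890 / 312⌋ = 22.
Risers = treads + 1 = 23.
Maximum height = 23 × 195 = 4485 mm.

4485 mm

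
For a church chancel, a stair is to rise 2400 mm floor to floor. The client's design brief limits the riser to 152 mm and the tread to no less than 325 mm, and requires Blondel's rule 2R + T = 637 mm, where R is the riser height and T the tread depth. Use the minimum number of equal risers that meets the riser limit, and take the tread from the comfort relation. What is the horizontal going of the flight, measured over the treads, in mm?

5055 mm

At most 152 each: 2400/152 = 15.79, giving 16 risers.
Each riser is 2400/16 = 150 mm (≤ 152 mm).
T = 637 − 2·150 = 337 mm, which satisfies the 325 mm minimum.
Going = (16 − 1) × 337 = 5055 mm.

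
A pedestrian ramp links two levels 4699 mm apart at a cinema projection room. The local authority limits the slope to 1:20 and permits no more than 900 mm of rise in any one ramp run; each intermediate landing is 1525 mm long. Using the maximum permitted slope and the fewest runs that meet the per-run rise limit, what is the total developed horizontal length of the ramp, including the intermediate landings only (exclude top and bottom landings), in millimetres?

At most 900 each: 4699/900 = 5.22, giving 6 ramp runs. That means 5 intermediate landings.
Ramp run (horizontal) at 1:20: 4699 × 20 = 93980 mm.
Intermediate landings: 5 × 1525 = 7625 mm.
Total developed length = 93980 + 7625 = 101605 mm.

101605 mm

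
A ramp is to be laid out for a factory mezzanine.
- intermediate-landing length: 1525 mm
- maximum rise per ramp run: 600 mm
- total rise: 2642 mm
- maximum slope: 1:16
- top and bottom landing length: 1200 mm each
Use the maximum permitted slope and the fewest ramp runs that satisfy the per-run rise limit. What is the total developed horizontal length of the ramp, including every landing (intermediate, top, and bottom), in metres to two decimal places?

⌈2642/600⌉ = 5 ramp runs. That means 4 intermediate landings.
Ramp run (horizontal) at 1:16: 2642 × 16 = 42272 mm.
Intermediate landings: 4 × 1525 = 6100 mm.
Top and bottom landings: 2 × 1200 = 2400 mm.
Total = 42272 + 6100 + 2400 = 50772 mm.
= 50.77 m.

50.77 m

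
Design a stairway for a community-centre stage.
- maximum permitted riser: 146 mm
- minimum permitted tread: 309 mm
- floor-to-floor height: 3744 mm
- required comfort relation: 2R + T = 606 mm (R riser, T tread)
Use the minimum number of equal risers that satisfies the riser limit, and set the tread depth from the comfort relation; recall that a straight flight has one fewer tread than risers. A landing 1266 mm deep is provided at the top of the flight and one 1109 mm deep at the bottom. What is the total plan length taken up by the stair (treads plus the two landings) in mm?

10325 mm

⌈3744/146⌉ = 26 risers.
R = 3744 ÷ 26 = 144 mm.
From 2R + T = 606: T = 606 − 288 = 318 mm.
Treads = 26 − 1 = 25; going = 25 × 318 = 7950 mm.
Add landings: 7950 + 1266 + 1109 = 10325 mm.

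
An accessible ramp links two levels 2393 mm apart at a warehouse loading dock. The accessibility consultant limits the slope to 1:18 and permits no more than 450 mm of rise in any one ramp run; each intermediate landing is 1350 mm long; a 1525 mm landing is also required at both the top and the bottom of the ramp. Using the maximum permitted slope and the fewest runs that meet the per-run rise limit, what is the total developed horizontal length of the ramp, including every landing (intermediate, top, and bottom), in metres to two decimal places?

⌈2393/450⌉ = 6 ramp runs. That means 5 intermediate landings.
Ramp run (horizontal) at 1:18: 2393 × 18 = 43074 mm.
Intermediate landings: 5 × 1350 = 6750 mm.
Top and bottom landings: 2 × 1525 = 3050 mm.
Total = 43074 + 6750 + 3050 = 52874 mm.
= 52.87 m.

52.87 m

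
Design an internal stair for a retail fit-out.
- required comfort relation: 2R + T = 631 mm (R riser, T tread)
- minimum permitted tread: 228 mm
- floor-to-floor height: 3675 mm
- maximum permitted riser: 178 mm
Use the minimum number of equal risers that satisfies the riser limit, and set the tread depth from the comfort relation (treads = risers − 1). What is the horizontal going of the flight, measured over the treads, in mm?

5620 mm

3675 / 178 = 20.65, so 21 risers are needed.
Riser R = 3675 / 21 = 175 mm, within the 178 mm limit.
Tread T = 631 − 2 × 175 = 281 mm (≥ 228 mm).
Treads = 21 − 1 = 20; going = 20 × 281 = 5620 mm.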